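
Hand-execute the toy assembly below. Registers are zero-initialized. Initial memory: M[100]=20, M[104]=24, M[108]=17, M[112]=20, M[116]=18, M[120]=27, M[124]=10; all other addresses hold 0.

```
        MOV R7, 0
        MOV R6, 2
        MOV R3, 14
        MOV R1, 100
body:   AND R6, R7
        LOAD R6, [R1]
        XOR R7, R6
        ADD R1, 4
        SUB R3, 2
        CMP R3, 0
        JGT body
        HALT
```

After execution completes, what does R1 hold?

128

after MOV R7, 0: R7=0
after MOV R6, 2: R6=2
after MOV R3, 14: R3=14
after MOV R1, 100: R1=100
after AND R6, R7: R6=2&0=0
after LOAD R6, [R1]: R6=M[100]=20
after XOR R7, R6: R7=0^20=20
after ADD R1, 4: R1=100+4=104
after SUB R3, 2: R3=14-2=12
CMP R3, 0  (cmp 12,0)
JGT body: taken
after AND R6, R7: R6=20&20=20
after LOAD R6, [R1]: R6=M[104]=24
after XOR R7, R6: R7=20^24=12
after ADD R1, 4: R1=104+4=108
after SUB R3, 2: R3=12-2=10
CMP R3, 0  (cmp 10,0)
JGT body: taken
after AND R6, R7: R6=24&12=8
after LOAD R6, [R1]: R6=M[108]=17
after XOR R7, R6: R7=12^17=29
after ADD R1, 4: R1=108+4=112
after SUB R3, 2: R3=10-2=8
CMP R3, 0  (cmp 8,0)
JGT body: taken
after AND R6, R7: R6=17&29=17
after LOAD R6, [R1]: R6=M[112]=20
after XOR R7, R6: R7=29^20=9
after ADD R1, 4: R1=112+4=116
after SUB R3, 2: R3=8-2=6
CMP R3, 0  (cmp 6,0)
JGT body: taken
after AND R6, R7: R6=20&9=0
after LOAD R6, [R1]: R6=M[116]=18
after XOR R7, R6: R7=9^18=27
after ADD R1, 4: R1=116+4=120
after SUB R3, 2: R3=6-2=4
CMP R3, 0  (cmp 4,0)
JGT body: taken
after AND R6, R7: R6=18&27=18
after LOAD R6, [R1]: R6=M[120]=27
after XOR R7, R6: R7=27^27=0
after ADD R1, 4: R1=120+4=124
after SUB R3, 2: R3=4-2=2
CMP R3, 0  (cmp 2,0)
JGT body: taken
after AND R6, R7: R6=27&0=0
after LOAD R6, [R1]: R6=M[124]=10
after XOR R7, R6: R7=0^10=10
after ADD R1, 4: R1=124+4=128
after SUB R3, 2: R3=2-2=0
CMP R3, 0  (cmp 0,0)
JGT body: not taken
halt.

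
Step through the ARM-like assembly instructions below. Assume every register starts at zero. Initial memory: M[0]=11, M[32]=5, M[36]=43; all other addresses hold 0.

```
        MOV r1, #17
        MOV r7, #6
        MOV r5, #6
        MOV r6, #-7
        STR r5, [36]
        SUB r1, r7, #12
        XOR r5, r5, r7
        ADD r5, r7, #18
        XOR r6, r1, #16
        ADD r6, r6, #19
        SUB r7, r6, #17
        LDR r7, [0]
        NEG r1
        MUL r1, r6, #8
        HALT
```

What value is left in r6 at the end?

-3

after MOV r1, #17: r1=17
after MOV r7, #6: r7=6
after MOV r5, #6: r5=6
after MOV r6, #-7: r6=-7
STR r5, [36] → M[36]=6
after SUB r1, r7, #12: r1=6-12=-6
after XOR r5, r5, r7: r5=6^6=0
after ADD r5, r7, #18: r5=6+18=24
after XOR r6, r1, #16: r6=(-6)^16=-22
after ADD r6, r6, #19: r6=(-22)+19=-3
after SUB r7, r6, #17: r7=(-3)-17=-20
after LDR r7, [0]: r7=M[0]=11
after NEG r1: r1=-(-6)=6
after MUL r1, r6, #8: r1=(-3)*8=-24
halt.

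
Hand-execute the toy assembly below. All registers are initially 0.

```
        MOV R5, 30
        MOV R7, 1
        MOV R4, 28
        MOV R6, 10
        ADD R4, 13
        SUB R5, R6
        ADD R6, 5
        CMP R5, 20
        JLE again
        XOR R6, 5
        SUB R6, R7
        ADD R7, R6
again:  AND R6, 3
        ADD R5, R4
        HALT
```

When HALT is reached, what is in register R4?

R5=30
R7=1
R4=28
R6=10
R4=28+13=41
R5=30-10=20
R6=10+5=15
CMP R5, 20  (cmp 20,20)
JLE again: taken
R6=15&3=3
R5=20+41=61
halt.

41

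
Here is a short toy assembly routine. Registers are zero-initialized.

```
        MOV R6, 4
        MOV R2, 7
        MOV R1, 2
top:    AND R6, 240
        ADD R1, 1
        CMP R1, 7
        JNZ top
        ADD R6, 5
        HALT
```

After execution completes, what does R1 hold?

R6=4
R2=7
R1=2
R6=4&240=0
R1=2+1=3
CMP R1, 7  (cmp 3,7)
JNZ top: taken
R6=0&240=0
R1=3+1=4
CMP R1, 7  (cmp 4,7)
JNZ top: taken
R6=0&240=0
R1=4+1=5
CMP R1, 7  (cmp 5,7)
JNZ top: taken
R6=0&240=0
R1=5+1=6
CMP R1, 7  (cmp 6,7)
JNZ top: taken
R6=0&240=0
R1=6+1=7
CMP R1, 7  (cmp 7,7)
JNZ top: not taken
R6=0+5=5
halt.

7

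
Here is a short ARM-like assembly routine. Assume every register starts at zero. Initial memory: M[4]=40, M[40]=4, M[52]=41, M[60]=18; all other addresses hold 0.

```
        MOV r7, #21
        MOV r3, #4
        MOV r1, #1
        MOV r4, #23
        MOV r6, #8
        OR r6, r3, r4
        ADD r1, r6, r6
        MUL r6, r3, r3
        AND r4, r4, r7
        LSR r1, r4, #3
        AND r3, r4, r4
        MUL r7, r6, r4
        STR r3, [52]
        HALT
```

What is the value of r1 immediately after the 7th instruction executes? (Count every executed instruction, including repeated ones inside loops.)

r7=21
r3=4
r1=1
r4=23
r6=8
r6=4|23=23
r1=23+23=46
After step 7: r1 = 46.

46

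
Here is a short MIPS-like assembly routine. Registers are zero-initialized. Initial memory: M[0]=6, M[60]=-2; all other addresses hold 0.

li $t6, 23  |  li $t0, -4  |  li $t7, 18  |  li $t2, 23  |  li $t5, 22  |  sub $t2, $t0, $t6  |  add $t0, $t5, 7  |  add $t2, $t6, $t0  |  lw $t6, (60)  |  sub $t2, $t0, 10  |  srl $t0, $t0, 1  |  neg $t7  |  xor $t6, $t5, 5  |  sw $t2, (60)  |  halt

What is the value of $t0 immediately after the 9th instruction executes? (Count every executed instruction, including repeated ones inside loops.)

after li $t6, 23: $t6=23
after li $t0, -4: $t0=-4
after li $t7, 18: $t7=18
after li $t2, 23: $t2=23
after li $t5, 22: $t5=22
after sub $t2, $t0, $t6: $t2=(-4)-23=-27
after add $t0, $t5, 7: $t0=22+7=29
after add $t2, $t6, $t0: $t2=23+29=52
after lw $t6, (60): $t6=M[60]=-2
After step 9: $t0 = 29.

29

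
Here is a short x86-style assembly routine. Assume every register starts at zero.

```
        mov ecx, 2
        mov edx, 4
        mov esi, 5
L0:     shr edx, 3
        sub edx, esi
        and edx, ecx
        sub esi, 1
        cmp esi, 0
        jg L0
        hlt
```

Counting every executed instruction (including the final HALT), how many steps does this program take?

34

mov ecx, 2 → ecx=2
mov edx, 4 → edx=4
mov esi, 5 → esi=5
shr edx, 3 → edx=4>>3=0
sub edx, esi → edx=0-5=-5
and edx, ecx → edx=(-5)&2=2
sub esi, 1 → esi=5-1=4
cmp esi, 0  (cmp 4,0)
jg L0: taken
shr edx, 3 → edx=2>>3=0
sub edx, esi → edx=0-4=-4
and edx, ecx → edx=(-4)&2=0
sub esi, 1 → esi=4-1=3
cmp esi, 0  (cmp 3,0)
jg L0: taken
shr edx, 3 → edx=0>>3=0
sub edx, esi → edx=0-3=-3
and edx, ecx → edx=(-3)&2=0
sub esi, 1 → esi=3-1=2
cmp esi, 0  (cmp 2,0)
jg L0: taken
shr edx, 3 → edx=0>>3=0
sub edx, esi → edx=0-2=-2
and edx, ecx → edx=(-2)&2=2
sub esi, 1 → esi=2-1=1
cmp esi, 0  (cmp 1,0)
jg L0: taken
shr edx, 3 → edx=2>>3=0
sub edx, esi → edx=0-1=-1
and edx, ecx → edx=(-1)&2=2
sub esi, 1 → esi=1-1=0
cmp esi, 0  (cmp 0,0)
jg L0: not taken
halt.
Total executed instructions: 34.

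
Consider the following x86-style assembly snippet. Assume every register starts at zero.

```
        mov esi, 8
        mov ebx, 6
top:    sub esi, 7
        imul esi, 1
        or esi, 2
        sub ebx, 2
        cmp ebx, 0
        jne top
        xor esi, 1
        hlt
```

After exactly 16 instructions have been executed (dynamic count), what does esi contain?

-9

mov esi, 8 → esi=8
mov ebx, 6 → ebx=6
sub esi, 7 → esi=8-7=1
imul esi, 1 → esi=1*1=1
or esi, 2 → esi=1|2=3
sub ebx, 2 → ebx=6-2=4
cmp ebx, 0  (cmp 4,0)
jne top: taken
sub esi, 7 → esi=3-7=-4
imul esi, 1 → esi=(-4)*1=-4
or esi, 2 → esi=(-4)|2=-2
sub ebx, 2 → ebx=4-2=2
cmp ebx, 0  (cmp 2,0)
jne top: taken
sub esi, 7 → esi=(-2)-7=-9
imul esi, 1 → esi=(-9)*1=-9
After step 16: esi = -9.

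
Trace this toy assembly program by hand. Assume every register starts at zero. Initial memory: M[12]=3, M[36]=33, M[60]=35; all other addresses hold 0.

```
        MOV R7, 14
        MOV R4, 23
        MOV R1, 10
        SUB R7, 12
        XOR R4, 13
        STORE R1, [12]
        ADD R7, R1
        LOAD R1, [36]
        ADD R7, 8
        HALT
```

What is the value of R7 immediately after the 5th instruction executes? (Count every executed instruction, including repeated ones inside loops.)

2

R7=14
R4=23
R1=10
R7=14-12=2
R4=23^13=26
After step 5: R7 = 2.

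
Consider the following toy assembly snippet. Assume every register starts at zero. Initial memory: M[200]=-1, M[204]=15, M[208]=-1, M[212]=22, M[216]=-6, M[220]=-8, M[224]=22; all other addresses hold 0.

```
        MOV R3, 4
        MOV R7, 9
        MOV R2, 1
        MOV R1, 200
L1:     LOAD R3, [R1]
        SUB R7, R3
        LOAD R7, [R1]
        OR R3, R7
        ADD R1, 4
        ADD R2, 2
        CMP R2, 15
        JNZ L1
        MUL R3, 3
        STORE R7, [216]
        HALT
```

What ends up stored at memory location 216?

22

MOV R3, 4 → R3=4
MOV R7, 9 → R7=9
MOV R2, 1 → R2=1
MOV R1, 200 → R1=200
LOAD R3, [R1] → R3=M[200]=-1
SUB R7, R3 → R7=9-(-1)=10
LOAD R7, [R1] → R7=M[200]=-1
OR R3, R7 → R3=(-1)|(-1)=-1
ADD R1, 4 → R1=200+4=204
ADD R2, 2 → R2=1+2=3
CMP R2, 15  (cmp 3,15)
JNZ L1: taken
LOAD R3, [R1] → R3=M[204]=15
SUB R7, R3 → R7=(-1)-15=-16
LOAD R7, [R1] → R7=M[204]=15
OR R3, R7 → R3=15|15=15
ADD R1, 4 → R1=204+4=208
ADD R2, 2 → R2=3+2=5
CMP R2, 15  (cmp 5,15)
JNZ L1: taken
LOAD R3, [R1] → R3=M[208]=-1
SUB R7, R3 → R7=15-(-1)=16
LOAD R7, [R1] → R7=M[208]=-1
OR R3, R7 → R3=(-1)|(-1)=-1
ADD R1, 4 → R1=208+4=212
ADD R2, 2 → R2=5+2=7
CMP R2, 15  (cmp 7,15)
JNZ L1: taken
LOAD R3, [R1] → R3=M[212]=22
SUB R7, R3 → R7=(-1)-22=-23
LOAD R7, [R1] → R7=M[212]=22
OR R3, R7 → R3=22|22=22
ADD R1, 4 → R1=212+4=216
ADD R2, 2 → R2=7+2=9
CMP R2, 15  (cmp 9,15)
JNZ L1: taken
LOAD R3, [R1] → R3=M[216]=-6
SUB R7, R3 → R7=22-(-6)=28
LOAD R7, [R1] → R7=M[216]=-6
OR R3, R7 → R3=(-6)|(-6)=-6
ADD R1, 4 → R1=216+4=220
ADD R2, 2 → R2=9+2=11
CMP R2, 15  (cmp 11,15)
JNZ L1: taken
LOAD R3, [R1] → R3=M[220]=-8
SUB R7, R3 → R7=(-6)-(-8)=2
LOAD R7, [R1] → R7=M[220]=-8
OR R3, R7 → R3=(-8)|(-8)=-8
ADD R1, 4 → R1=220+4=224
ADD R2, 2 → R2=11+2=13
CMP R2, 15  (cmp 13,15)
JNZ L1: taken
LOAD R3, [R1] → R3=M[224]=22
SUB R7, R3 → R7=(-8)-22=-30
LOAD R7, [R1] → R7=M[224]=22
OR R3, R7 → R3=22|22=22
ADD R1, 4 → R1=224+4=228
ADD R2, 2 → R2=13+2=15
CMP R2, 15  (cmp 15,15)
JNZ L1: not taken
MUL R3, 3 → R3=22*3=66
STORE R7, [216] → M[216]=22
halt.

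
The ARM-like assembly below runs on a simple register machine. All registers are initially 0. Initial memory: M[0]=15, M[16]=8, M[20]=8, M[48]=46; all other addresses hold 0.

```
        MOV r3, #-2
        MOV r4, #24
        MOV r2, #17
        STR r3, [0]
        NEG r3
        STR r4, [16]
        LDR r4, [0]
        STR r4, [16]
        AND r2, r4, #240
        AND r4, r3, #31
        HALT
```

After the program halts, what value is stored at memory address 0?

-2

r3=-2
r4=24
r2=17
STR r3, [0] → M[0]=-2
r3=-(-2)=2
STR r4, [16] → M[16]=24
r4=M[0]=-2
STR r4, [16] → M[16]=-2
r2=(-2)&240=240
r4=2&31=2
halt.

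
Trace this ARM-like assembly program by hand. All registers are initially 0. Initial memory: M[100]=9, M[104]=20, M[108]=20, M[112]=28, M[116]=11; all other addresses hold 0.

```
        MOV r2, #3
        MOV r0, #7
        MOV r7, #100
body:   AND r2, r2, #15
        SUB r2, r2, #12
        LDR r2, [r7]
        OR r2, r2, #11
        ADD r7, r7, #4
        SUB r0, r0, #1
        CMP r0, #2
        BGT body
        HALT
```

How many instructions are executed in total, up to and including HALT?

MOV r2, #3 → r2=3
MOV r0, #7 → r0=7
MOV r7, #100 → r7=100
AND r2, r2, #15 → r2=3&15=3
SUB r2, r2, #12 → r2=3-12=-9
LDR r2, [r7] → r2=M[100]=9
OR r2, r2, #11 → r2=9|11=11
ADD r7, r7, #4 → r7=100+4=104
SUB r0, r0, #1 → r0=7-1=6
CMP r0, #2  (cmp 6,2)
BGT body: taken
AND r2, r2, #15 → r2=11&15=11
SUB r2, r2, #12 → r2=11-12=-1
LDR r2, [r7] → r2=M[104]=20
OR r2, r2, #11 → r2=20|11=31
ADD r7, r7, #4 → r7=104+4=108
SUB r0, r0, #1 → r0=6-1=5
CMP r0, #2  (cmp 5,2)
BGT body: taken
AND r2, r2, #15 → r2=31&15=15
SUB r2, r2, #12 → r2=15-12=3
LDR r2, [r7] → r2=M[108]=20
OR r2, r2, #11 → r2=20|11=31
ADD r7, r7, #4 → r7=108+4=112
SUB r0, r0, #1 → r0=5-1=4
CMP r0, #2  (cmp 4,2)
BGT body: taken
AND r2, r2, #15 → r2=31&15=15
SUB r2, r2, #12 → r2=15-12=3
LDR r2, [r7] → r2=M[112]=28
OR r2, r2, #11 → r2=28|11=31
ADD r7, r7, #4 → r7=112+4=116
SUB r0, r0, #1 → r0=4-1=3
CMP r0, #2  (cmp 3,2)
BGT body: taken
AND r2, r2, #15 → r2=31&15=15
SUB r2, r2, #12 → r2=15-12=3
LDR r2, [r7] → r2=M[116]=11
OR r2, r2, #11 → r2=11|11=11
ADD r7, r7, #4 → r7=116+4=120
SUB r0, r0, #1 → r0=3-1=2
CMP r0, #2  (cmp 2,2)
BGT body: not taken
halt.
Total executed instructions: 44.

44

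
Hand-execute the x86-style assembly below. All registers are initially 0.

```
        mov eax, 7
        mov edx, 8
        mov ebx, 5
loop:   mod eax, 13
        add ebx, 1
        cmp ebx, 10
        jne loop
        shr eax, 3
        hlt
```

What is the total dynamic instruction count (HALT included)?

25

eax=7
edx=8
ebx=5
eax=7%13=7
ebx=5+1=6
cmp ebx, 10  (cmp 6,10)
jne loop: taken
eax=7%13=7
ebx=6+1=7
cmp ebx, 10  (cmp 7,10)
jne loop: taken
eax=7%13=7
ebx=7+1=8
cmp ebx, 10  (cmp 8,10)
jne loop: taken
eax=7%13=7
ebx=8+1=9
cmp ebx, 10  (cmp 9,10)
jne loop: taken
eax=7%13=7
ebx=9+1=10
cmp ebx, 10  (cmp 10,10)
jne loop: not taken
eax=7>>3=0
halt.
Total executed instructions: 25.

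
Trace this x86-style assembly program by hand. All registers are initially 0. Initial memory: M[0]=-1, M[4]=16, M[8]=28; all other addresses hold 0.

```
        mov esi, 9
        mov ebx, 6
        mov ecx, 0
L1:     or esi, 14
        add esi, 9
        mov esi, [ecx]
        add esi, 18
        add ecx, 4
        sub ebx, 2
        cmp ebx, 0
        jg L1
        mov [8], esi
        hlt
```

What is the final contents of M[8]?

46

esi=9
ebx=6
ecx=0
esi=9|14=15
esi=15+9=24
esi=M[0]=-1
esi=(-1)+18=17
ecx=0+4=4
ebx=6-2=4
cmp ebx, 0  (cmp 4,0)
jg L1: taken
esi=17|14=31
esi=31+9=40
esi=M[4]=16
esi=16+18=34
ecx=4+4=8
ebx=4-2=2
cmp ebx, 0  (cmp 2,0)
jg L1: taken
esi=34|14=46
esi=46+9=55
esi=M[8]=28
esi=28+18=46
ecx=8+4=12
ebx=2-2=0
cmp ebx, 0  (cmp 0,0)
jg L1: not taken
mov [8], esi → M[8]=46
halt.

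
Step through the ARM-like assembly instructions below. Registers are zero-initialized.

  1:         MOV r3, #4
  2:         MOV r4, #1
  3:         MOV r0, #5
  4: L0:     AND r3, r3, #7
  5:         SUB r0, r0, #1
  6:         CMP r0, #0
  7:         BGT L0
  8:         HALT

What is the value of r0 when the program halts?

after MOV r3, #4: r3=4
after MOV r4, #1: r4=1
after MOV r0, #5: r0=5
after AND r3, r3, #7: r3=4&7=4
after SUB r0, r0, #1: r0=5-1=4
CMP r0, #0  (cmp 4,0)
BGT L0: taken
after AND r3, r3, #7: r3=4&7=4
after SUB r0, r0, #1: r0=4-1=3
CMP r0, #0  (cmp 3,0)
BGT L0: taken
after AND r3, r3, #7: r3=4&7=4
after SUB r0, r0, #1: r0=3-1=2
CMP r0, #0  (cmp 2,0)
BGT L0: taken
after AND r3, r3, #7: r3=4&7=4
after SUB r0, r0, #1: r0=2-1=1
CMP r0, #0  (cmp 1,0)
BGT L0: taken
after AND r3, r3, #7: r3=4&7=4
after SUB r0, r0, #1: r0=1-1=0
CMP r0, #0  (cmp 0,0)
BGT L0: not taken
halt.

0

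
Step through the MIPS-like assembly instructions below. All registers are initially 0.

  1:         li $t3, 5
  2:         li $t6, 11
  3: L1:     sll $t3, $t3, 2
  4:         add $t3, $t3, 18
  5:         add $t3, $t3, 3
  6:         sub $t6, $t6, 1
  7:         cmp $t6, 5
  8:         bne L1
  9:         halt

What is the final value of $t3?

49145

li $t3, 5 → $t3=5
li $t6, 11 → $t6=11
sll $t3, $t3, 2 → $t3=5<<2=20
add $t3, $t3, 18 → $t3=20+18=38
add $t3, $t3, 3 → $t3=38+3=41
sub $t6, $t6, 1 → $t6=11-1=10
cmp $t6, 5  (cmp 10,5)
bne L1: taken
sll $t3, $t3, 2 → $t3=41<<2=164
add $t3, $t3, 18 → $t3=164+18=182
add $t3, $t3, 3 → $t3=182+3=185
sub $t6, $t6, 1 → $t6=10-1=9
cmp $t6, 5  (cmp 9,5)
bne L1: taken
sll $t3, $t3, 2 → $t3=185<<2=740
add $t3, $t3, 18 → $t3=740+18=758
add $t3, $t3, 3 → $t3=758+3=761
sub $t6, $t6, 1 → $t6=9-1=8
cmp $t6, 5  (cmp 8,5)
bne L1: taken
sll $t3, $t3, 2 → $t3=761<<2=3044
add $t3, $t3, 18 → $t3=3044+18=3062
add $t3, $t3, 3 → $t3=3062+3=3065
sub $t6, $t6, 1 → $t6=8-1=7
cmp $t6, 5  (cmp 7,5)
bne L1: taken
sll $t3, $t3, 2 → $t3=3065<<2=12260
add $t3, $t3, 18 → $t3=12260+18=12278
add $t3, $t3, 3 → $t3=12278+3=12281
sub $t6, $t6, 1 → $t6=7-1=6
cmp $t6, 5  (cmp 6,5)
bne L1: taken
sll $t3, $t3, 2 → $t3=12281<<2=49124
add $t3, $t3, 18 → $t3=49124+18=49142
add $t3, $t3, 3 → $t3=49142+3=49145
sub $t6, $t6, 1 → $t6=6-1=5
cmp $t6, 5  (cmp 5,5)
bne L1: not taken
halt.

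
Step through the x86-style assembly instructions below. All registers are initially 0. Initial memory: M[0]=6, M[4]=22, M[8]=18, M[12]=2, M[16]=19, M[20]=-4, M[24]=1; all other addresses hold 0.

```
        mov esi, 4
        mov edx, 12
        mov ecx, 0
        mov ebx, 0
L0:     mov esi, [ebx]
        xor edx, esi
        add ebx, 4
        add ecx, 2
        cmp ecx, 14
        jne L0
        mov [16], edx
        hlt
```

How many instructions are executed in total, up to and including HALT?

48

mov esi, 4 → esi=4
mov edx, 12 → edx=12
mov ecx, 0 → ecx=0
mov ebx, 0 → ebx=0
mov esi, [ebx] → esi=M[0]=6
xor edx, esi → edx=12^6=10
add ebx, 4 → ebx=0+4=4
add ecx, 2 → ecx=0+2=2
cmp ecx, 14  (cmp 2,14)
jne L0: taken
mov esi, [ebx] → esi=M[4]=22
xor edx, esi → edx=10^22=28
add ebx, 4 → ebx=4+4=8
add ecx, 2 → ecx=2+2=4
cmp ecx, 14  (cmp 4,14)
jne L0: taken
mov esi, [ebx] → esi=M[8]=18
xor edx, esi → edx=28^18=14
add ebx, 4 → ebx=8+4=12
add ecx, 2 → ecx=4+2=6
cmp ecx, 14  (cmp 6,14)
jne L0: taken
mov esi, [ebx] → esi=M[12]=2
xor edx, esi → edx=14^2=12
add ebx, 4 → ebx=12+4=16
add ecx, 2 → ecx=6+2=8
cmp ecx, 14  (cmp 8,14)
jne L0: taken
mov esi, [ebx] → esi=M[16]=19
xor edx, esi → edx=12^19=31
add ebx, 4 → ebx=16+4=20
add ecx, 2 → ecx=8+2=10
cmp ecx, 14  (cmp 10,14)
jne L0: taken
mov esi, [ebx] → esi=M[20]=-4
xor edx, esi → edx=31^(-4)=-29
add ebx, 4 → ebx=20+4=24
add ecx, 2 → ecx=10+2=12
cmp ecx, 14  (cmp 12,14)
jne L0: taken
mov esi, [ebx] → esi=M[24]=1
xor edx, esi → edx=(-29)^1=-30
add ebx, 4 → ebx=24+4=28
add ecx, 2 → ecx=12+2=14
cmp ecx, 14  (cmp 14,14)
jne L0: not taken
mov [16], edx → M[16]=-30
halt.
Total executed instructions: 48.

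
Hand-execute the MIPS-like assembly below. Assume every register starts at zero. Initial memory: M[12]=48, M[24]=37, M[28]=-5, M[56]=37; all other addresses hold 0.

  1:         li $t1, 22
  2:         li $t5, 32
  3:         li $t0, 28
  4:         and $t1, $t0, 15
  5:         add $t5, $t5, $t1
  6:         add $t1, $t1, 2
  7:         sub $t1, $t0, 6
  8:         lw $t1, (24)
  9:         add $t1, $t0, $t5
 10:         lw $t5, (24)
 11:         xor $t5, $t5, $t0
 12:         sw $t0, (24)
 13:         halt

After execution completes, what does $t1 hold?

72

after li $t1, 22: $t1=22
after li $t5, 32: $t5=32
after li $t0, 28: $t0=28
after and $t1, $t0, 15: $t1=28&15=12
after add $t5, $t5, $t1: $t5=32+12=44
after add $t1, $t1, 2: $t1=12+2=14
after sub $t1, $t0, 6: $t1=28-6=22
after lw $t1, (24): $t1=M[24]=37
after add $t1, $t0, $t5: $t1=28+44=72
after lw $t5, (24): $t5=M[24]=37
after xor $t5, $t5, $t0: $t5=37^28=57
sw $t0, (24) → M[24]=28
halt.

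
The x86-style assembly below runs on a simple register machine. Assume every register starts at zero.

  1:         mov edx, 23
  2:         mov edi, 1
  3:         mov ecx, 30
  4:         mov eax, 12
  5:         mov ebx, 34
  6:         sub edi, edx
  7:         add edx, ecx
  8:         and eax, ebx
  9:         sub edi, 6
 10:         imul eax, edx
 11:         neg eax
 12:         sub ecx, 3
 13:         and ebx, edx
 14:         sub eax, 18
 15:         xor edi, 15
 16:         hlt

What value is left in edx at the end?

after mov edx, 23: edx=23
after mov edi, 1: edi=1
after mov ecx, 30: ecx=30
after mov eax, 12: eax=12
after mov ebx, 34: ebx=34
after sub edi, edx: edi=1-23=-22
after add edx, ecx: edx=23+30=53
after and eax, ebx: eax=12&34=0
after sub edi, 6: edi=(-22)-6=-28
after imul eax, edx: eax=0*53=0
after neg eax: eax=-(0)=0
after sub ecx, 3: ecx=30-3=27
after and ebx, edx: ebx=34&53=32
after sub eax, 18: eax=0-18=-18
after xor edi, 15: edi=(-28)^15=-21
halt.

53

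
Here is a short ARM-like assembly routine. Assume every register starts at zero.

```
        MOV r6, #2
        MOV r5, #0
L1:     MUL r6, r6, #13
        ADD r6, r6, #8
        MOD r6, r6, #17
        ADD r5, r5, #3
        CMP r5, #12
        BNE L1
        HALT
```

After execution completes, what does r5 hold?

r6=2
r5=0
r6=2*13=26
r6=26+8=34
r6=34%17=0
r5=0+3=3
CMP r5, #12  (cmp 3,12)
BNE L1: taken
r6=0*13=0
r6=0+8=8
r6=8%17=8
r5=3+3=6
CMP r5, #12  (cmp 6,12)
BNE L1: taken
r6=8*13=104
r6=104+8=112
r6=112%17=10
r5=6+3=9
CMP r5, #12  (cmp 9,12)
BNE L1: taken
r6=10*13=130
r6=130+8=138
r6=138%17=2
r5=9+3=12
CMP r5, #12  (cmp 12,12)
BNE L1: not taken
halt.

12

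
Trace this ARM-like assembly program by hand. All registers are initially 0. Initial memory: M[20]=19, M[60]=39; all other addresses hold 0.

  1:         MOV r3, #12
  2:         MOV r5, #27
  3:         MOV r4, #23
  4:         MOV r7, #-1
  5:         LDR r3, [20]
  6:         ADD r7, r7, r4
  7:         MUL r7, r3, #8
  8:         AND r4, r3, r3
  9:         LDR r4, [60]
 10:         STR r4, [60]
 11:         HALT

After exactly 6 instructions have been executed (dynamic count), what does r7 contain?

22

MOV r3, #12 → r3=12
MOV r5, #27 → r5=27
MOV r4, #23 → r4=23
MOV r7, #-1 → r7=-1
LDR r3, [20] → r3=M[20]=19
ADD r7, r7, r4 → r7=(-1)+23=22
After step 6: r7 = 22.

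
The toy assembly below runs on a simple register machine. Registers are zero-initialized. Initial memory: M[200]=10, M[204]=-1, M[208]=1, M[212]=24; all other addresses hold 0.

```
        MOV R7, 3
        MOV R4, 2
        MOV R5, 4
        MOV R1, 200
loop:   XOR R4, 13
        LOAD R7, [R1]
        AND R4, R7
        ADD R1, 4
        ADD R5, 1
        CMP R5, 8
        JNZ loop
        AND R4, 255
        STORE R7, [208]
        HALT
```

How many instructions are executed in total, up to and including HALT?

after MOV R7, 3: R7=3
after MOV R4, 2: R4=2
after MOV R5, 4: R5=4
after MOV R1, 200: R1=200
after XOR R4, 13: R4=2^13=15
after LOAD R7, [R1]: R7=M[200]=10
after AND R4, R7: R4=15&10=10
after ADD R1, 4: R1=200+4=204
after ADD R5, 1: R5=4+1=5
CMP R5, 8  (cmp 5,8)
JNZ loop: taken
after XOR R4, 13: R4=10^13=7
after LOAD R7, [R1]: R7=M[204]=-1
after AND R4, R7: R4=7&(-1)=7
after ADD R1, 4: R1=204+4=208
after ADD R5, 1: R5=5+1=6
CMP R5, 8  (cmp 6,8)
JNZ loop: taken
after XOR R4, 13: R4=7^13=10
after LOAD R7, [R1]: R7=M[208]=1
after AND R4, R7: R4=10&1=0
after ADD R1, 4: R1=208+4=212
after ADD R5, 1: R5=6+1=7
CMP R5, 8  (cmp 7,8)
JNZ loop: taken
after XOR R4, 13: R4=0^13=13
after LOAD R7, [R1]: R7=M[212]=24
after AND R4, R7: R4=13&24=8
after ADD R1, 4: R1=212+4=216
after ADD R5, 1: R5=7+1=8
CMP R5, 8  (cmp 8,8)
JNZ loop: not taken
after AND R4, 255: R4=8&255=8
STORE R7, [208] → M[208]=24
halt.
Total executed instructions: 35.

35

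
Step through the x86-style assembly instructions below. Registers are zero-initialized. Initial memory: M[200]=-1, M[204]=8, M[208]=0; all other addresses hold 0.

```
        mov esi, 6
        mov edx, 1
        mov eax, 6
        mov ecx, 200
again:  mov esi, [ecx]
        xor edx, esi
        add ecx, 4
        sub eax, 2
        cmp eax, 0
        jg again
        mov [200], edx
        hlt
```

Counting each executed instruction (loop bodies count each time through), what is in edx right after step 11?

mov esi, 6 → esi=6
mov edx, 1 → edx=1
mov eax, 6 → eax=6
mov ecx, 200 → ecx=200
mov esi, [ecx] → esi=M[200]=-1
xor edx, esi → edx=1^(-1)=-2
add ecx, 4 → ecx=200+4=204
sub eax, 2 → eax=6-2=4
cmp eax, 0  (cmp 4,0)
jg again: taken
mov esi, [ecx] → esi=M[204]=8
After step 11: edx = -2.

-2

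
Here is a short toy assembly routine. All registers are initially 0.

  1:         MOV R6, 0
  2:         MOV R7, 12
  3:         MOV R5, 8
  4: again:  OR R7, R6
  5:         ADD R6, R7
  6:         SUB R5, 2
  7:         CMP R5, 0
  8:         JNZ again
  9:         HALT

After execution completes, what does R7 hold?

60

R6=0
R7=12
R5=8
R7=12|0=12
R6=0+12=12
R5=8-2=6
CMP R5, 0  (cmp 6,0)
JNZ again: taken
R7=12|12=12
R6=12+12=24
R5=6-2=4
CMP R5, 0  (cmp 4,0)
JNZ again: taken
R7=12|24=28
R6=24+28=52
R5=4-2=2
CMP R5, 0  (cmp 2,0)
JNZ again: taken
R7=28|52=60
R6=52+60=112
R5=2-2=0
CMP R5, 0  (cmp 0,0)
JNZ again: not taken
halt.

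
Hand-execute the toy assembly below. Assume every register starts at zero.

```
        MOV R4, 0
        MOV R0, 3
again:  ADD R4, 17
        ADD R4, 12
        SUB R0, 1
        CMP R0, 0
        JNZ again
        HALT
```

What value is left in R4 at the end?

R4=0
R0=3
R4=0+17=17
R4=17+12=29
R0=3-1=2
CMP R0, 0  (cmp 2,0)
JNZ again: taken
R4=29+17=46
R4=46+12=58
R0=2-1=1
CMP R0, 0  (cmp 1,0)
JNZ again: taken
R4=58+17=75
R4=75+12=87
R0=1-1=0
CMP R0, 0  (cmp 0,0)
JNZ again: not taken
halt.

87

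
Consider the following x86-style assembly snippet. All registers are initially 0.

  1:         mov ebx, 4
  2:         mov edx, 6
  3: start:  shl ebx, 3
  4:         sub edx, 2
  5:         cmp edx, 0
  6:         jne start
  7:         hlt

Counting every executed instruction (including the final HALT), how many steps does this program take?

15

ebx=4
edx=6
ebx=4<<3=32
edx=6-2=4
cmp edx, 0  (cmp 4,0)
jne start: taken
ebx=32<<3=256
edx=4-2=2
cmp edx, 0  (cmp 2,0)
jne start: taken
ebx=256<<3=2048
edx=2-2=0
cmp edx, 0  (cmp 0,0)
jne start: not taken
halt.
Total executed instructions: 15.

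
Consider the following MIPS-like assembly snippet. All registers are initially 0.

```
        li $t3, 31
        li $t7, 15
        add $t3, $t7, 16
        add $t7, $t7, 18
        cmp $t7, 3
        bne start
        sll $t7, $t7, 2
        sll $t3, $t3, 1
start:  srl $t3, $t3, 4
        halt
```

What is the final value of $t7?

$t3=31
$t7=15
$t3=15+16=31
$t7=15+18=33
cmp $t7, 3  (cmp 33,3)
bne start: taken
$t3=31>>4=1
halt.

33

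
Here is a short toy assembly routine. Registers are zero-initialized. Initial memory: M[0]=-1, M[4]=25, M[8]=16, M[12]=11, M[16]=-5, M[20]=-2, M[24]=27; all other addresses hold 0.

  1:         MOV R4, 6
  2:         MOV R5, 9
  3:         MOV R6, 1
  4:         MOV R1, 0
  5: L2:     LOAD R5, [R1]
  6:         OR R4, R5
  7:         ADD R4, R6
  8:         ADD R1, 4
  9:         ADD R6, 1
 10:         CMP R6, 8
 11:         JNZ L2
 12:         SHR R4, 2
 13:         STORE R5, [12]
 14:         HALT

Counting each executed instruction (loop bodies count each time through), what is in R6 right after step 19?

3

R4=6
R5=9
R6=1
R1=0
R5=M[0]=-1
R4=6|(-1)=-1
R4=(-1)+1=0
R1=0+4=4
R6=1+1=2
CMP R6, 8  (cmp 2,8)
JNZ L2: taken
R5=M[4]=25
R4=0|25=25
R4=25+2=27
R1=4+4=8
R6=2+1=3
CMP R6, 8  (cmp 3,8)
JNZ L2: taken
R5=M[8]=16
After step 19: R6 = 3.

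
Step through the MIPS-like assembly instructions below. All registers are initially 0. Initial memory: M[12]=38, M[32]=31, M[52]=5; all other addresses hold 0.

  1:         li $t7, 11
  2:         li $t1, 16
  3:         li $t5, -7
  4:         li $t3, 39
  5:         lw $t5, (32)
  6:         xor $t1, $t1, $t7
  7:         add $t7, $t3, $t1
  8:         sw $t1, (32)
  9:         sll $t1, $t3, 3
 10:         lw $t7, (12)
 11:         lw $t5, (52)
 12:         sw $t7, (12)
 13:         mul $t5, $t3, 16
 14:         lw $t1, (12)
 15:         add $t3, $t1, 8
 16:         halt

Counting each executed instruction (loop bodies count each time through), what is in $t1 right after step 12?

312

$t7=11
$t1=16
$t5=-7
$t3=39
$t5=M[32]=31
$t1=16^11=27
$t7=39+27=66
sw $t1, (32) → M[32]=27
$t1=39<<3=312
$t7=M[12]=38
$t5=M[52]=5
sw $t7, (12) → M[12]=38
After step 12: $t1 = 312.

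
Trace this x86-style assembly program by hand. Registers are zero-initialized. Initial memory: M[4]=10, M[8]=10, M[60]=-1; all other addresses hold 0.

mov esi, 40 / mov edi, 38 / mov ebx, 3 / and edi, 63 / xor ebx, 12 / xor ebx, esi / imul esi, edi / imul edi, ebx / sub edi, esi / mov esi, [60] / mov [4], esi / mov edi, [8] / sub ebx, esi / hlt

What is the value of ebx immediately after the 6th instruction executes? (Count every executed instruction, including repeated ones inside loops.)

mov esi, 40 → esi=40
mov edi, 38 → edi=38
mov ebx, 3 → ebx=3
and edi, 63 → edi=38&63=38
xor ebx, 12 → ebx=3^12=15
xor ebx, esi → ebx=15^40=39
After step 6: ebx = 39.

39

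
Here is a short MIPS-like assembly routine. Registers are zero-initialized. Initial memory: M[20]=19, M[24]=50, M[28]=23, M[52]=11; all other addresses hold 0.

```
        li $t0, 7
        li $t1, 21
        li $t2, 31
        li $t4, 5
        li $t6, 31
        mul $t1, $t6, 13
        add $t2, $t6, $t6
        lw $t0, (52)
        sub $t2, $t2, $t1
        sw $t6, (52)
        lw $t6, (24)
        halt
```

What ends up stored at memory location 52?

$t0=7
$t1=21
$t2=31
$t4=5
$t6=31
$t1=31*13=403
$t2=31+31=62
$t0=M[52]=11
$t2=62-403=-341
sw $t6, (52) → M[52]=31
$t6=M[24]=50
halt.

31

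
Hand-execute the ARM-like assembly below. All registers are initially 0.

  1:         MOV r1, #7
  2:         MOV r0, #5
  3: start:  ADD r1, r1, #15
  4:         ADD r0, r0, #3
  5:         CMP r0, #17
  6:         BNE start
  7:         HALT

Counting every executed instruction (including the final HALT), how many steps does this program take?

19

after MOV r1, #7: r1=7
after MOV r0, #5: r0=5
after ADD r1, r1, #15: r1=7+15=22
after ADD r0, r0, #3: r0=5+3=8
CMP r0, #17  (cmp 8,17)
BNE start: taken
after ADD r1, r1, #15: r1=22+15=37
after ADD r0, r0, #3: r0=8+3=11
CMP r0, #17  (cmp 11,17)
BNE start: taken
after ADD r1, r1, #15: r1=37+15=52
after ADD r0, r0, #3: r0=11+3=14
CMP r0, #17  (cmp 14,17)
BNE start: taken
after ADD r1, r1, #15: r1=52+15=67
after ADD r0, r0, #3: r0=14+3=17
CMP r0, #17  (cmp 17,17)
BNE start: not taken
halt.
Total executed instructions: 19.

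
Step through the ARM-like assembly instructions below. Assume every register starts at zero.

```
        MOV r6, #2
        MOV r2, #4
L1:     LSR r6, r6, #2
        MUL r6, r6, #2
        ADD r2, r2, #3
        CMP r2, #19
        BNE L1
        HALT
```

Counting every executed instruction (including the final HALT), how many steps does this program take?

28

r6=2
r2=4
r6=2>>2=0
r6=0*2=0
r2=4+3=7
CMP r2, #19  (cmp 7,19)
BNE L1: taken
r6=0>>2=0
r6=0*2=0
r2=7+3=10
CMP r2, #19  (cmp 10,19)
BNE L1: taken
r6=0>>2=0
r6=0*2=0
r2=10+3=13
CMP r2, #19  (cmp 13,19)
BNE L1: taken
r6=0>>2=0
r6=0*2=0
r2=13+3=16
CMP r2, #19  (cmp 16,19)
BNE L1: taken
r6=0>>2=0
r6=0*2=0
r2=16+3=19
CMP r2, #19  (cmp 19,19)
BNE L1: not taken
halt.
Total executed instructions: 28.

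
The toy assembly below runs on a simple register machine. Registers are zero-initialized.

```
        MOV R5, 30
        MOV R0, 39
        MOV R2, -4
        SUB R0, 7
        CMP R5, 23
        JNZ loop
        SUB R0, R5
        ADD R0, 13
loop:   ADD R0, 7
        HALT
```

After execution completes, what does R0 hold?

MOV R5, 30 → R5=30
MOV R0, 39 → R0=39
MOV R2, -4 → R2=-4
SUB R0, 7 → R0=39-7=32
CMP R5, 23  (cmp 30,23)
JNZ loop: taken
ADD R0, 7 → R0=32+7=39
halt.

39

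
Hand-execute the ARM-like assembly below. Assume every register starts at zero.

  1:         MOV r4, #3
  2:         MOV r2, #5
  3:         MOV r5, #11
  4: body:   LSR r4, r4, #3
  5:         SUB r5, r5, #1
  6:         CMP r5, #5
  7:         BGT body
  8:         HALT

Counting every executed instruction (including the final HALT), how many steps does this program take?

after MOV r4, #3: r4=3
after MOV r2, #5: r2=5
after MOV r5, #11: r5=11
after LSR r4, r4, #3: r4=3>>3=0
after SUB r5, r5, #1: r5=11-1=10
CMP r5, #5  (cmp 10,5)
BGT body: taken
after LSR r4, r4, #3: r4=0>>3=0
after SUB r5, r5, #1: r5=10-1=9
CMP r5, #5  (cmp 9,5)
BGT body: taken
after LSR r4, r4, #3: r4=0>>3=0
after SUB r5, r5, #1: r5=9-1=8
CMP r5, #5  (cmp 8,5)
BGT body: taken
after LSR r4, r4, #3: r4=0>>3=0
after SUB r5, r5, #1: r5=8-1=7
CMP r5, #5  (cmp 7,5)
BGT body: taken
after LSR r4, r4, #3: r4=0>>3=0
after SUB r5, r5, #1: r5=7-1=6
CMP r5, #5  (cmp 6,5)
BGT body: taken
after LSR r4, r4, #3: r4=0>>3=0
after SUB r5, r5, #1: r5=6-1=5
CMP r5, #5  (cmp 5,5)
BGT body: not taken
halt.
Total executed instructions: 28.

28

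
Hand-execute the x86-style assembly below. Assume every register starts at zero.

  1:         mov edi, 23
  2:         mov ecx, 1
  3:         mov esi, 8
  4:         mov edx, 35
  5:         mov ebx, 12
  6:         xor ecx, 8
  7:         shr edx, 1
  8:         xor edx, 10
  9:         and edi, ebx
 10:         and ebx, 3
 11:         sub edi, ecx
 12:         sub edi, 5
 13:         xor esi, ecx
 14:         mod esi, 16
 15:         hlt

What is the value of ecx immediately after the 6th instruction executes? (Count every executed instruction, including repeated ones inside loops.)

9

edi=23
ecx=1
esi=8
edx=35
ebx=12
ecx=1^8=9
After step 6: ecx = 9.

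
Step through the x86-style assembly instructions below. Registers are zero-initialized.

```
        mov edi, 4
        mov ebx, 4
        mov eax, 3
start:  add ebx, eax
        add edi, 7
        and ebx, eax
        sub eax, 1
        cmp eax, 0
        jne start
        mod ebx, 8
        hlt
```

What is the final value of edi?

mov edi, 4 → edi=4
mov ebx, 4 → ebx=4
mov eax, 3 → eax=3
add ebx, eax → ebx=4+3=7
add edi, 7 → edi=4+7=11
and ebx, eax → ebx=7&3=3
sub eax, 1 → eax=3-1=2
cmp eax, 0  (cmp 2,0)
jne start: taken
add ebx, eax → ebx=3+2=5
add edi, 7 → edi=11+7=18
and ebx, eax → ebx=5&2=0
sub eax, 1 → eax=2-1=1
cmp eax, 0  (cmp 1,0)
jne start: taken
add ebx, eax → ebx=0+1=1
add edi, 7 → edi=18+7=25
and ebx, eax → ebx=1&1=1
sub eax, 1 → eax=1-1=0
cmp eax, 0  (cmp 0,0)
jne start: not taken
mod ebx, 8 → ebx=1%8=1
halt.

25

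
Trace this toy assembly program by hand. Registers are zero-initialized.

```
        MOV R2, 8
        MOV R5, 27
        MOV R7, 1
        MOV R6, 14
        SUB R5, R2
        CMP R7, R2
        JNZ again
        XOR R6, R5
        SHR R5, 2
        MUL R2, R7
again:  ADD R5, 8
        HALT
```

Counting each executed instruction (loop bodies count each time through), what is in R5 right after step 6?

after MOV R2, 8: R2=8
after MOV R5, 27: R5=27
after MOV R7, 1: R7=1
after MOV R6, 14: R6=14
after SUB R5, R2: R5=27-8=19
CMP R7, R2  (cmp 1,8)
After step 6: R5 = 19.

19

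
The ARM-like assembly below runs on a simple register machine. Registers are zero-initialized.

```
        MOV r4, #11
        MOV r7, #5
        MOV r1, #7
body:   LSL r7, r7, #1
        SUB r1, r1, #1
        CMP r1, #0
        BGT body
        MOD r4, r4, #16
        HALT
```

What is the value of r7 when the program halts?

r4=11
r7=5
r1=7
r7=5<<1=10
r1=7-1=6
CMP r1, #0  (cmp 6,0)
BGT body: taken
r7=10<<1=20
r1=6-1=5
CMP r1, #0  (cmp 5,0)
BGT body: taken
r7=20<<1=40
r1=5-1=4
CMP r1, #0  (cmp 4,0)
BGT body: taken
r7=40<<1=80
r1=4-1=3
CMP r1, #0  (cmp 3,0)
BGT body: taken
r7=80<<1=160
r1=3-1=2
CMP r1, #0  (cmp 2,0)
BGT body: taken
r7=160<<1=320
r1=2-1=1
CMP r1, #0  (cmp 1,0)
BGT body: taken
r7=320<<1=640
r1=1-1=0
CMP r1, #0  (cmp 0,0)
BGT body: not taken
r4=11%16=11
halt.

640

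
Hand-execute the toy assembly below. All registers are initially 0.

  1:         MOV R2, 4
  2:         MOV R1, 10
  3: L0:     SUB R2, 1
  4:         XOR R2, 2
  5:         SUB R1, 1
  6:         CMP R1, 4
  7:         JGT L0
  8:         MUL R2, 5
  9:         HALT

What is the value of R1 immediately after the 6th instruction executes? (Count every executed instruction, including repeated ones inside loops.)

R2=4
R1=10
R2=4-1=3
R2=3^2=1
R1=10-1=9
CMP R1, 4  (cmp 9,4)
After step 6: R1 = 9.

9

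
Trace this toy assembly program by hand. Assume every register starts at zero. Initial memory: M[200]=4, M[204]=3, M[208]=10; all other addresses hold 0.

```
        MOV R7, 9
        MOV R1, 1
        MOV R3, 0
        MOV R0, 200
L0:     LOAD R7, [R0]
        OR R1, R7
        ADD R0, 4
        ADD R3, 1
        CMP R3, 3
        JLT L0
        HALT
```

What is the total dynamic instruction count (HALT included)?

after MOV R7, 9: R7=9
after MOV R1, 1: R1=1
after MOV R3, 0: R3=0
after MOV R0, 200: R0=200
after LOAD R7, [R0]: R7=M[200]=4
after OR R1, R7: R1=1|4=5
after ADD R0, 4: R0=200+4=204
after ADD R3, 1: R3=0+1=1
CMP R3, 3  (cmp 1,3)
JLT L0: taken
after LOAD R7, [R0]: R7=M[204]=3
after OR R1, R7: R1=5|3=7
after ADD R0, 4: R0=204+4=208
after ADD R3, 1: R3=1+1=2
CMP R3, 3  (cmp 2,3)
JLT L0: taken
after LOAD R7, [R0]: R7=M[208]=10
after OR R1, R7: R1=7|10=15
after ADD R0, 4: R0=208+4=212
after ADD R3, 1: R3=2+1=3
CMP R3, 3  (cmp 3,3)
JLT L0: not taken
halt.
Total executed instructions: 23.

23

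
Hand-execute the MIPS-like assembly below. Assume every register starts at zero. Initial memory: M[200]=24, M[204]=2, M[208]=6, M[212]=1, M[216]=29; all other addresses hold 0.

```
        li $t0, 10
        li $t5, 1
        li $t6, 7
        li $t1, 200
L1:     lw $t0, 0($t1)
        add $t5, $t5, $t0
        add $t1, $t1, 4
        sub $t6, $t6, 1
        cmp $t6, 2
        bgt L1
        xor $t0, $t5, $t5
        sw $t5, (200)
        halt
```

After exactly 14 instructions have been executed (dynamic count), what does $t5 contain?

27

li $t0, 10 → $t0=10
li $t5, 1 → $t5=1
li $t6, 7 → $t6=7
li $t1, 200 → $t1=200
lw $t0, 0($t1) → $t0=M[200]=24
add $t5, $t5, $t0 → $t5=1+24=25
add $t1, $t1, 4 → $t1=200+4=204
sub $t6, $t6, 1 → $t6=7-1=6
cmp $t6, 2  (cmp 6,2)
bgt L1: taken
lw $t0, 0($t1) → $t0=M[204]=2
add $t5, $t5, $t0 → $t5=25+2=27
add $t1, $t1, 4 → $t1=204+4=208
sub $t6, $t6, 1 → $t6=6-1=5
After step 14: $t5 = 27.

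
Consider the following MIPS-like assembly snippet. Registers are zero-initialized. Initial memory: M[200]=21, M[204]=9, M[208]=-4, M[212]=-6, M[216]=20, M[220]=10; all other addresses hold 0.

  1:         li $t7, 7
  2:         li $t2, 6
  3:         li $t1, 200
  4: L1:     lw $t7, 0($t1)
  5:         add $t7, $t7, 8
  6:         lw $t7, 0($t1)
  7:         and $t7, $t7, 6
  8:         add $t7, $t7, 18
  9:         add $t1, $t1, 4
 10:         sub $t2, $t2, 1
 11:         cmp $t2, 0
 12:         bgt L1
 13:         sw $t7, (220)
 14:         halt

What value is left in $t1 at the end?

224

after li $t7, 7: $t7=7
after li $t2, 6: $t2=6
after li $t1, 200: $t1=200
after lw $t7, 0($t1): $t7=M[200]=21
after add $t7, $t7, 8: $t7=21+8=29
after lw $t7, 0($t1): $t7=M[200]=21
after and $t7, $t7, 6: $t7=21&6=4
after add $t7, $t7, 18: $t7=4+18=22
after add $t1, $t1, 4: $t1=200+4=204
after sub $t2, $t2, 1: $t2=6-1=5
cmp $t2, 0  (cmp 5,0)
bgt L1: taken
after lw $t7, 0($t1): $t7=M[204]=9
after add $t7, $t7, 8: $t7=9+8=17
after lw $t7, 0($t1): $t7=M[204]=9
after and $t7, $t7, 6: $t7=9&6=0
after add $t7, $t7, 18: $t7=0+18=18
after add $t1, $t1, 4: $t1=204+4=208
after sub $t2, $t2, 1: $t2=5-1=4
cmp $t2, 0  (cmp 4,0)
bgt L1: taken
after lw $t7, 0($t1): $t7=M[208]=-4
after add $t7, $t7, 8: $t7=(-4)+8=4
after lw $t7, 0($t1): $t7=M[208]=-4
after and $t7, $t7, 6: $t7=(-4)&6=4
after add $t7, $t7, 18: $t7=4+18=22
after add $t1, $t1, 4: $t1=208+4=212
after sub $t2, $t2, 1: $t2=4-1=3
cmp $t2, 0  (cmp 3,0)
bgt L1: taken
after lw $t7, 0($t1): $t7=M[212]=-6
after add $t7, $t7, 8: $t7=(-6)+8=2
after lw $t7, 0($t1): $t7=M[212]=-6
after and $t7, $t7, 6: $t7=(-6)&6=2
after add $t7, $t7, 18: $t7=2+18=20
after add $t1, $t1, 4: $t1=212+4=216
after sub $t2, $t2, 1: $t2=3-1=2
cmp $t2, 0  (cmp 2,0)
bgt L1: taken
after lw $t7, 0($t1): $t7=M[216]=20
after add $t7, $t7, 8: $t7=20+8=28
after lw $t7, 0($t1): $t7=M[216]=20
after and $t7, $t7, 6: $t7=20&6=4
after add $t7, $t7, 18: $t7=4+18=22
after add $t1, $t1, 4: $t1=216+4=220
after sub $t2, $t2, 1: $t2=2-1=1
cmp $t2, 0  (cmp 1,0)
bgt L1: taken
after lw $t7, 0($t1): $t7=M[220]=10
after add $t7, $t7, 8: $t7=10+8=18
after lw $t7, 0($t1): $t7=M[220]=10
after and $t7, $t7, 6: $t7=10&6=2
after add $t7, $t7, 18: $t7=2+18=20
after add $t1, $t1, 4: $t1=220+4=224
after sub $t2, $t2, 1: $t2=1-1=0
cmp $t2, 0  (cmp 0,0)
bgt L1: not taken
sw $t7, (220) → M[220]=20
halt.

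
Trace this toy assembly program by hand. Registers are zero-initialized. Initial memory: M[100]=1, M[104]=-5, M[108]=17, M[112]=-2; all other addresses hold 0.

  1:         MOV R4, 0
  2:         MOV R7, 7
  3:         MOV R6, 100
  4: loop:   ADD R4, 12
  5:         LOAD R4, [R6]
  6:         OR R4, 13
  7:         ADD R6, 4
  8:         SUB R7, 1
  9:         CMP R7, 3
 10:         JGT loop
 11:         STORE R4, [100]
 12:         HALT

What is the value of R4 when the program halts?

MOV R4, 0 → R4=0
MOV R7, 7 → R7=7
MOV R6, 100 → R6=100
ADD R4, 12 → R4=0+12=12
LOAD R4, [R6] → R4=M[100]=1
OR R4, 13 → R4=1|13=13
ADD R6, 4 → R6=100+4=104
SUB R7, 1 → R7=7-1=6
CMP R7, 3  (cmp 6,3)
JGT loop: taken
ADD R4, 12 → R4=13+12=25
LOAD R4, [R6] → R4=M[104]=-5
OR R4, 13 → R4=(-5)|13=-1
ADD R6, 4 → R6=104+4=108
SUB R7, 1 → R7=6-1=5
CMP R7, 3  (cmp 5,3)
JGT loop: taken
ADD R4, 12 → R4=(-1)+12=11
LOAD R4, [R6] → R4=M[108]=17
OR R4, 13 → R4=17|13=29
ADD R6, 4 → R6=108+4=112
SUB R7, 1 → R7=5-1=4
CMP R7, 3  (cmp 4,3)
JGT loop: taken
ADD R4, 12 → R4=29+12=41
LOAD R4, [R6] → R4=M[112]=-2
OR R4, 13 → R4=(-2)|13=-1
ADD R6, 4 → R6=112+4=116
SUB R7, 1 → R7=4-1=3
CMP R7, 3  (cmp 3,3)
JGT loop: not taken
STORE R4, [100] → M[100]=-1
halt.

-1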